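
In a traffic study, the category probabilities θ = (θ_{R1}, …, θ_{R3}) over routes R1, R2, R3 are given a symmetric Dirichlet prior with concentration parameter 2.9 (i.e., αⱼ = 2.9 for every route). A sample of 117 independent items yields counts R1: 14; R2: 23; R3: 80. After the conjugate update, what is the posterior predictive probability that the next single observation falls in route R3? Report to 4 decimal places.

0.6595

The Dirichlet prior is conjugate to the Multinomial likelihood: each posterior αⱼ = prior αⱼ + observed count nⱼ.
Posterior concentration: (16.9, 25.9, 82.9), total = 125.7.
P(next = R3 | data) = α_{R3}/Σα = 0.6595.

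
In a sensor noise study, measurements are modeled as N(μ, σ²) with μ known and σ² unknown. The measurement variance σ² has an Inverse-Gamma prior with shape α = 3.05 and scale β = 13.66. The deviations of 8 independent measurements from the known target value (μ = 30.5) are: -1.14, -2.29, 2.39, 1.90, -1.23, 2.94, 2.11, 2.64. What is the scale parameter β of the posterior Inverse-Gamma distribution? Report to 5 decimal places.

32.38200

With known mean μ and an Inverse-Gamma(α, β) prior on σ², the Normal likelihood is conjugate: posterior is Inv-Gamma(α + n/2, β + Σ(xᵢ−μ)²/2).
Σ(xᵢ−μ)² = (-1.14)² + (-2.29)² + (2.39)² + (1.90)² + (-1.23)² + (2.94)² + (2.11)² + (2.64)² = 37.4440.
Posterior: Inv-Gamma(3.05 + 8/2, 13.66 + 37.4440/2) = Inv-Gamma(7.05, 32.38200).
Posterior β = 32.38200.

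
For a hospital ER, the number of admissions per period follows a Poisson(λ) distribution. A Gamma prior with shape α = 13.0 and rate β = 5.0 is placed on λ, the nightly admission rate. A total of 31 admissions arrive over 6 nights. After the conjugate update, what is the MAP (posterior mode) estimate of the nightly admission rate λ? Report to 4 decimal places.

With a Gamma(shape α, rate β) prior, the Poisson likelihood is conjugate: the posterior is Gamma(α + ΣXᵢ, β + n).
Posterior: Gamma(α+S, β+n) = Gamma(13.0+31, 5.0+6) = Gamma(44.0, 11.0).
Mode of Gamma(α,β) for α≥1 is (α−1)/β = 43.0/11.0 = 3.9091.

3.9091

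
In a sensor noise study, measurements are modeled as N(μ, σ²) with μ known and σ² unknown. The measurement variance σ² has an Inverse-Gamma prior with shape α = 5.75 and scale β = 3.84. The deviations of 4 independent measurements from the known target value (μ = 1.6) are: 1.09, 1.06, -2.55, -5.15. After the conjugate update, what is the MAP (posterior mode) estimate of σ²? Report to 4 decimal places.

2.4581

With known mean μ and an Inverse-Gamma(α, β) prior on σ², the Normal likelihood is conjugate: posterior is Inv-Gamma(α + n/2, β + Σ(xᵢ−μ)²/2).
Σ(xᵢ−μ)² = (1.09)² + (1.06)² + (-2.55)² + (-5.15)² = 35.3367.
Posterior: Inv-Gamma(5.75 + 4/2, 3.84 + 35.3367/2) = Inv-Gamma(7.75, 21.50835).
Mode = β/(α+1) = 21.50835/8.75 = 2.4581.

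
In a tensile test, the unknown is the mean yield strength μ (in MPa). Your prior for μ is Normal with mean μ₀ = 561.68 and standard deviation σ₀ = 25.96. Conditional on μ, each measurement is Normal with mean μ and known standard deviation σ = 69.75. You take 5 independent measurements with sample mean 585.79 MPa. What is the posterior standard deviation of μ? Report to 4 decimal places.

19.9538

For Normal data with known variance σ², a Normal(μ₀, σ₀²) prior on μ is conjugate. Posterior precision = 1/σ₀² + n/σ²; posterior mean is the precision-weighted average of μ₀ and x̄.
σ₀² = 25.96² = 673.9216, σ² = 69.75² = 4865.0625; σ² + n·σ₀² = 4865.0625 + 5·673.9216 = 8234.6705.
Posterior precision = 1/σ₀² + n/σ² = 1/673.9216 + 5/4865.0625 = (σ² + n·σ₀²)/(σ₀²σ²) = 8234.6705/(673.9216·4865.0625); posterior variance σₙ² = σ₀²σ²/(σ² + n·σ₀²) = 673.9216·4865.0625/8234.6705 = 398.154450.
Posterior SD = √σₙ² = √(673.9216·4865.0625/8234.6705) = 19.9538.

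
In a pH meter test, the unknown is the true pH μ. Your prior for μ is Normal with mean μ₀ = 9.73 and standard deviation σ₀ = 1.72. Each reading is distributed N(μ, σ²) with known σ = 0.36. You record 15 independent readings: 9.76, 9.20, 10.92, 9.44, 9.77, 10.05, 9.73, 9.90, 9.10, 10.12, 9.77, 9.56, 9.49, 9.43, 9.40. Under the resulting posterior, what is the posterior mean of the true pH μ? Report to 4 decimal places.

For Normal data with known variance σ², a Normal(μ₀, σ₀²) prior on μ is conjugate. Posterior precision = 1/σ₀² + n/σ²; posterior mean is the precision-weighted average of μ₀ and x̄.
Σxᵢ = 9.76 + 9.20 + 10.92 + 9.44 + 9.77 + 10.05 + 9.73 + 9.90 + 9.10 + 10.12 + 9.77 + 9.56 + 9.49 + 9.43 + 9.40 = 145.64, so n·x̄ = 145.64.
σ₀² = 1.72² = 2.9584, σ² = 0.36² = 0.1296; σ² + n·σ₀² = 0.1296 + 15·2.9584 = 44.5056.
Posterior mean = (μ₀/σ₀² + n·x̄/σ²)/(1/σ₀² + n/σ²) = (σ²·μ₀ + σ₀²·n·x̄)/(σ² + n·σ₀²) = (0.1296·9.73 + 2.9584·145.64)/44.5056 = 432.122384/44.5056 = 9.7094.

9.7094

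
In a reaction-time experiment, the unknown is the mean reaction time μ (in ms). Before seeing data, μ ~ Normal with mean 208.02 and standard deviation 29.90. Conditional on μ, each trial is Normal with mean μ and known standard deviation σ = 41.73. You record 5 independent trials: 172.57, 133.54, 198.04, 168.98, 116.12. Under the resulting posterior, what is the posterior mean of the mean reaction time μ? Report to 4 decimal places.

For Normal data with known variance σ², a Normal(μ₀, σ₀²) prior on μ is conjugate. Posterior precision = 1/σ₀² + n/σ²; posterior mean is the precision-weighted average of μ₀ and x̄.
Σxᵢ = 172.57 + 133.54 + 198.04 + 168.98 + 116.12 = 789.25, so n·x̄ = 789.25.
σ₀² = 29.90² = 894.01, σ² = 41.73² = 1741.3929; σ² + n·σ₀² = 1741.3929 + 5·894.01 = 6211.4429.
Posterior mean = (μ₀/σ₀² + n·x̄/σ²)/(1/σ₀² + n/σ²) = (σ²·μ₀ + σ₀²·n·x̄)/(σ² + n·σ₀²) = (1741.3929·208.02 + 894.01·789.25)/6211.4429 = 1067841.943558/6211.4429 = 171.9153.

171.9153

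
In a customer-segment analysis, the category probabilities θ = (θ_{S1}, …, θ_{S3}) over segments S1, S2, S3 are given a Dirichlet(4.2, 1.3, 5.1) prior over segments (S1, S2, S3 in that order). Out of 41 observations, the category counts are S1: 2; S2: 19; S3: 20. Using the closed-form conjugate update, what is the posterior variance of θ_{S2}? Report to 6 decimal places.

0.004537

The Dirichlet prior is conjugate to the Multinomial likelihood: each posterior αⱼ = prior αⱼ + observed count nⱼ.
Posterior concentration: (6.2, 20.3, 25.1), total = 51.6.
Var[θ_j] = α_j(Σα−α_j)/((Σα)²(Σα+1)) = 20.3·31.3/(51.6²·52.6) = 0.004537.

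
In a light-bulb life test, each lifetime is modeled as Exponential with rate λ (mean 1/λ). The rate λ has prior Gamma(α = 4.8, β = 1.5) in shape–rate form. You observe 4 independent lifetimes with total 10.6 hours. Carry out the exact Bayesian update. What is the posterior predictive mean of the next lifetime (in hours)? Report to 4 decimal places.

With a Gamma(shape α, rate β) prior on the exponential rate λ, the posterior after n observations with total T = Σxᵢ is Gamma(α+n, β+T).
Posterior: Gamma(4.8+4, 1.5+10.6) = Gamma(8.8, 12.1).
The predictive distribution for the next observation is Lomax; its mean is β/(α−1) = 12.1/7.8 = 1.5513.

1.5513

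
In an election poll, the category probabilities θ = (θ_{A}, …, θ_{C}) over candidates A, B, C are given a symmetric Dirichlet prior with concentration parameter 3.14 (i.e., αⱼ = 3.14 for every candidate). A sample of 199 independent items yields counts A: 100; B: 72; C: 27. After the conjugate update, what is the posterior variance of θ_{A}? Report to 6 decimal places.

The Dirichlet prior is conjugate to the Multinomial likelihood: each posterior αⱼ = prior αⱼ + observed count nⱼ.
Posterior concentration: (103.14, 75.14, 30.14), total = 208.42.
Var[θ_j] = α_j(Σα−α_j)/((Σα)²(Σα+1)) = 103.14·105.28/(208.42²·209.42) = 0.001194.

0.001194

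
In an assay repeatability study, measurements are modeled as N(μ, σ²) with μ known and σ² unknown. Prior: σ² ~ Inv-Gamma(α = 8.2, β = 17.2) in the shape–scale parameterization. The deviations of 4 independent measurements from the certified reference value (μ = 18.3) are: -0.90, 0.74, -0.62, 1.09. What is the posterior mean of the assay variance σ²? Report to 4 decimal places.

2.0288

With known mean μ and an Inverse-Gamma(α, β) prior on σ², the Normal likelihood is conjugate: posterior is Inv-Gamma(α + n/2, β + Σ(xᵢ−μ)²/2).
Σ(xᵢ−μ)² = (-0.90)² + (0.74)² + (-0.62)² + (1.09)² = 2.9301.
Posterior: Inv-Gamma(8.2 + 4/2, 17.2 + 2.9301/2) = Inv-Gamma(10.20, 18.66505).
E[σ²|data] = β/(α−1) = 18.66505/9.20 = 2.0288.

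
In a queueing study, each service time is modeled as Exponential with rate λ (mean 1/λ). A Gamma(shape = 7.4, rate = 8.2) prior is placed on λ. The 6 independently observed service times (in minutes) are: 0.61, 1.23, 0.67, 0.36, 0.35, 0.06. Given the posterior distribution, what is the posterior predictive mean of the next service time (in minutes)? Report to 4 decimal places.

0.9258

With a Gamma(shape α, rate β) prior on the exponential rate λ, the posterior after n observations with total T = Σxᵢ is Gamma(α+n, β+T).
Sum of observations T = 3.28 minutes; n = 6.
Posterior: Gamma(7.4+6, 8.2+3.28) = Gamma(13.4, 11.48).
The predictive distribution for the next observation is Lomax; its mean is β/(α−1) = 11.48/12.4 = 0.9258.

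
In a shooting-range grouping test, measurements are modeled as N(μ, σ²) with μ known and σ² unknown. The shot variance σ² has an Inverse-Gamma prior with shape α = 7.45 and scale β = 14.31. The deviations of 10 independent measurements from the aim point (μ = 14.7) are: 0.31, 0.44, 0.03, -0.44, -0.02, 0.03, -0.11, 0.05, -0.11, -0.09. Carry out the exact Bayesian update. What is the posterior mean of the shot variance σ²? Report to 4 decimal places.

1.2725

With known mean μ and an Inverse-Gamma(α, β) prior on σ², the Normal likelihood is conjugate: posterior is Inv-Gamma(α + n/2, β + Σ(xᵢ−μ)²/2).
Σ(xᵢ−μ)² = (0.31)² + (0.44)² + (0.03)² + (-0.44)² + (-0.02)² + (0.03)² + (-0.11)² + (0.05)² + (-0.11)² + (-0.09)² = 0.5203.
Posterior: Inv-Gamma(7.45 + 10/2, 14.31 + 0.5203/2) = Inv-Gamma(12.45, 14.57015).
E[σ²|data] = β/(α−1) = 14.57015/11.45 = 1.2725.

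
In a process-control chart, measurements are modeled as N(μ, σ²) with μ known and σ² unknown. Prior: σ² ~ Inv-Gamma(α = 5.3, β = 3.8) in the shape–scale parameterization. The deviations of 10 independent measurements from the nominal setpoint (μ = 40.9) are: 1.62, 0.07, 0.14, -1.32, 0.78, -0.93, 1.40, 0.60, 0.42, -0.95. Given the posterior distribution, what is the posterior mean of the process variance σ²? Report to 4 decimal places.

With known mean μ and an Inverse-Gamma(α, β) prior on σ², the Normal likelihood is conjugate: posterior is Inv-Gamma(α + n/2, β + Σ(xᵢ−μ)²/2).
Σ(xᵢ−μ)² = (1.62)² + (0.07)² + (0.14)² + (-1.32)² + (0.78)² + (-0.93)² + (1.40)² + (0.60)² + (0.42)² + (-0.95)² = 9.2635.
Posterior: Inv-Gamma(5.3 + 10/2, 3.8 + 9.2635/2) = Inv-Gamma(10.30, 8.43175).
E[σ²|data] = β/(α−1) = 8.43175/9.30 = 0.9066.

0.9066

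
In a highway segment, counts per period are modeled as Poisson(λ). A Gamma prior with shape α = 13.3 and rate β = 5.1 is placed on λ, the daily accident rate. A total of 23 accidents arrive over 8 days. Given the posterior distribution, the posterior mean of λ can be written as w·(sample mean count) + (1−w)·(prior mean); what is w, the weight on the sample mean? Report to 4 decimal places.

0.6107

With a Gamma(shape α, rate β) prior, the Poisson likelihood is conjugate: the posterior is Gamma(α + ΣXᵢ, β + n).
Posterior mean = (α₀+S)/(β₀+n) = [n/(β₀+n)]·(S/n) + [β₀/(β₀+n)]·(α₀/β₀), so only n and β₀ enter the weight.
Weight on data w = n/(β₀+n) = 8/(5.1+8) = 8/13.1 = 0.6107.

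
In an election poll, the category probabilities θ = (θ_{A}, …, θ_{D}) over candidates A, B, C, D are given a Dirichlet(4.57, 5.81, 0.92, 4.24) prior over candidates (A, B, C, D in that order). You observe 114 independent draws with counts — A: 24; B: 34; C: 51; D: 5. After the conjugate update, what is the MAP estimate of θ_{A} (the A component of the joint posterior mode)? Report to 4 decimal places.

0.2196

The Dirichlet prior is conjugate to the Multinomial likelihood: each posterior αⱼ = prior αⱼ + observed count nⱼ.
Posterior concentration: (28.57, 39.81, 51.92, 9.24), total = 129.54.
Joint mode component: (α_{A}−1)/(Σα−K) = 27.57/125.54 = 0.2196.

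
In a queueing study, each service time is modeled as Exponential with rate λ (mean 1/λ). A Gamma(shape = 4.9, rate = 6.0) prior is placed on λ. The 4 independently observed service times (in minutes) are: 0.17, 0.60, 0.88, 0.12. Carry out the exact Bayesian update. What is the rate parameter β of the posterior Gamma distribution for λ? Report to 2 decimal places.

With a Gamma(shape α, rate β) prior on the exponential rate λ, the posterior after n observations with total T = Σxᵢ is Gamma(α+n, β+T).
Sum of observations T = 1.77 minutes; n = 4.
Posterior: Gamma(4.9+4, 6.0+1.77) = Gamma(8.9, 7.77).
Posterior β = 7.77.

7.77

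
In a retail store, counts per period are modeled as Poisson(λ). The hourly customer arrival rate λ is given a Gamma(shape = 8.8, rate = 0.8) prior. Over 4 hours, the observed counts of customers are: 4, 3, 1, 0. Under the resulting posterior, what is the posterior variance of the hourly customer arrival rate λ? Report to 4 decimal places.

With a Gamma(shape α, rate β) prior, the Poisson likelihood is conjugate: the posterior is Gamma(α + ΣXᵢ, β + n).
Sum of counts S = 8 over n = 4 hours.
Posterior: Gamma(α+S, β+n) = Gamma(8.8+8, 0.8+4) = Gamma(16.8, 4.8).
Var = α/β² = 16.8/4.8² = 0.7292.

0.7292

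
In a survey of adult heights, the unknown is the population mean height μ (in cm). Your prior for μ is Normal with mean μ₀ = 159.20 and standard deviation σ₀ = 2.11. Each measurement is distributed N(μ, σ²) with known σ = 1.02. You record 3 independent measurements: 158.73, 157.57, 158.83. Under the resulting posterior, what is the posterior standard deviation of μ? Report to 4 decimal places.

0.5672

For Normal data with known variance σ², a Normal(μ₀, σ₀²) prior on μ is conjugate. Posterior precision = 1/σ₀² + n/σ²; posterior mean is the precision-weighted average of μ₀ and x̄.
σ₀² = 2.11² = 4.4521, σ² = 1.02² = 1.0404; σ² + n·σ₀² = 1.0404 + 3·4.4521 = 14.3967.
Posterior precision = 1/σ₀² + n/σ² = 1/4.4521 + 3/1.0404 = (σ² + n·σ₀²)/(σ₀²σ²) = 14.3967/(4.4521·1.0404); posterior variance σₙ² = σ₀²σ²/(σ² + n·σ₀²) = 4.4521·1.0404/14.3967 = 0.321738.
Posterior SD = √σₙ² = √(4.4521·1.0404/14.3967) = 0.5672.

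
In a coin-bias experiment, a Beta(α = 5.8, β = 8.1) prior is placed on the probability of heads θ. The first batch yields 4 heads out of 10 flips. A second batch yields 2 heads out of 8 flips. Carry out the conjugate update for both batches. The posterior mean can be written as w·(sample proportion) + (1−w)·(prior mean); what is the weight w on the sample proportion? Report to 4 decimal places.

The Beta prior is conjugate to a Binomial/Bernoulli likelihood; the update adds successes to α and failures to β.
Total number of flips: n = 10 + 8 = 18.
Posterior mean = (α₀+k)/(α₀+β₀+n) = [n/(α₀+β₀+n)]·(k/n) + [(α₀+β₀)/(α₀+β₀+n)]·α₀/(α₀+β₀), so only n and the prior enter the weight.
The weight on the data is w = n/(α₀+β₀+n) = 18/(5.8+8.1+18) = 18/31.9 = 0.5643.

0.5643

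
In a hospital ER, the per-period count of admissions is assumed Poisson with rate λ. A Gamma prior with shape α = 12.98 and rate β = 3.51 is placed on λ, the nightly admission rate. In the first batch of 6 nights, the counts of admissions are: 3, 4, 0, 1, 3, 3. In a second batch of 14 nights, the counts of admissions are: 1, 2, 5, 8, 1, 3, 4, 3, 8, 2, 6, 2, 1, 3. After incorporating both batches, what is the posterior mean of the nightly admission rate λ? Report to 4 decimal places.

With a Gamma(shape α, rate β) prior, the Poisson likelihood is conjugate: the posterior is Gamma(α + ΣXᵢ, β + n).
Batch 1: sum of counts S = 14 over n = 6 nights.
After batch 1: Gamma(α+S, β+n) = Gamma(12.98+14, 3.51+6) = Gamma(26.98, 9.51).
Batch 2: sum of counts S = 49 over n = 14 nights.
After batch 2: Gamma(α+S, β+n) = Gamma(26.98+49, 9.51+14) = Gamma(75.98, 23.51).
Posterior mean = α/β = 75.98/23.51 = 3.2318.

3.2318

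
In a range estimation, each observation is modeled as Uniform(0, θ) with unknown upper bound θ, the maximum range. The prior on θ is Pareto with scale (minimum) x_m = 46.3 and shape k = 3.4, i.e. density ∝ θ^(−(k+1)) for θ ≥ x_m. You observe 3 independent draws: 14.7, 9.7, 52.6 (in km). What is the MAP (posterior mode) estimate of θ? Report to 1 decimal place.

A Pareto(scale x_m, shape k) prior on the upper bound θ of Uniform(0, θ) is conjugate: posterior is Pareto(max(x_m, max xᵢ), k + n).
Sample maximum = 52.6; prior scale x_m = 46.3 → posterior scale = max = 52.6.
Posterior shape = 3.4 + 3 = 6.4.
The Pareto density is decreasing on [x_m, ∞), so the mode is x_m = 52.6.

52.6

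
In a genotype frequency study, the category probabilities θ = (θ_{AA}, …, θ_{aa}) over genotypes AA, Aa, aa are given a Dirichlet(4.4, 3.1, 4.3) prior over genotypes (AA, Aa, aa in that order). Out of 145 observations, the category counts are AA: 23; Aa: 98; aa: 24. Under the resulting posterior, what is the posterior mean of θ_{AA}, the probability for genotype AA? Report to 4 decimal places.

0.1747

The Dirichlet prior is conjugate to the Multinomial likelihood: each posterior αⱼ = prior αⱼ + observed count nⱼ.
Posterior concentration: (27.4, 101.1, 28.3), total = 156.8.
E[θ_{AA}|data] = α_{AA}/Σα = 27.4/156.8 = 0.1747.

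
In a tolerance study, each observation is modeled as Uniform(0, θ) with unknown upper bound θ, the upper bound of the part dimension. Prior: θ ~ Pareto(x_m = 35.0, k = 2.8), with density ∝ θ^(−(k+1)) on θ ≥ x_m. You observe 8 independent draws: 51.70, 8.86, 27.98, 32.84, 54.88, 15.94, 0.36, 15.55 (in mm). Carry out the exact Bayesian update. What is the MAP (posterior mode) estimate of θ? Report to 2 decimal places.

54.88

A Pareto(scale x_m, shape k) prior on the upper bound θ of Uniform(0, θ) is conjugate: posterior is Pareto(max(x_m, max xᵢ), k + n).
Sample maximum = 54.88; prior scale x_m = 35.0 → posterior scale = max = 54.88.
Posterior shape = 2.8 + 8 = 10.8.
The Pareto density is decreasing on [x_m, ∞), so the mode is x_m = 54.88.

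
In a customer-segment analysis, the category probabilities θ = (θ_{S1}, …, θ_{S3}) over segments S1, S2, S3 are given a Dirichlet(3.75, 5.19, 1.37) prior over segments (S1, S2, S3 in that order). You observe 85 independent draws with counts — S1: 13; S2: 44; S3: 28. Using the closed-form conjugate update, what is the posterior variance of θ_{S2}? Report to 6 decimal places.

The Dirichlet prior is conjugate to the Multinomial likelihood: each posterior αⱼ = prior αⱼ + observed count nⱼ.
Posterior concentration: (16.75, 49.19, 29.37), total = 95.31.
Var[θ_j] = α_j(Σα−α_j)/((Σα)²(Σα+1)) = 49.19·46.12/(95.31²·96.31) = 0.002593.

0.002593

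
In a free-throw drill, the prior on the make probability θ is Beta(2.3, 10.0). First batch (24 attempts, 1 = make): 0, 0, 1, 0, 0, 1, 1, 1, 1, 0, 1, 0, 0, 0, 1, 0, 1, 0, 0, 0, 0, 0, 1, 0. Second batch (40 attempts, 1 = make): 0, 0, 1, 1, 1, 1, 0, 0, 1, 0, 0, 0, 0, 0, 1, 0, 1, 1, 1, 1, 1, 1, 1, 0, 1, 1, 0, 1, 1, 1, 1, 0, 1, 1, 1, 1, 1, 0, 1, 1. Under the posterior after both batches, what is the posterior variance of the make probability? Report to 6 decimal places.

The Beta prior is conjugate to a Binomial/Bernoulli likelihood; the update adds successes to α and failures to β.
After batch 1: Beta(2.3+9, 10.0+15) = Beta(11.3, 25.0).
After batch 2: Beta(11.3+26, 25.0+14) = Beta(37.3, 39.0).
Var = αβ/((α+β)²(α+β+1)) = 37.3·39.0/(76.3²·77.3) = 0.003233.

0.003233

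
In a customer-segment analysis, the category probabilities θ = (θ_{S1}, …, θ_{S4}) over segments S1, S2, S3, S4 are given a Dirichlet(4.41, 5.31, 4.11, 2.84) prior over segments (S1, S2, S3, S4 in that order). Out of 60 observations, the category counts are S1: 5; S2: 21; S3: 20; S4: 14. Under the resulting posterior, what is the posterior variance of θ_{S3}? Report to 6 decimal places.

0.002776

The Dirichlet prior is conjugate to the Multinomial likelihood: each posterior αⱼ = prior αⱼ + observed count nⱼ.
Posterior concentration: (9.41, 26.31, 24.11, 16.84), total = 76.67.
Var[θ_j] = α_j(Σα−α_j)/((Σα)²(Σα+1)) = 24.11·52.56/(76.67²·77.67) = 0.002776.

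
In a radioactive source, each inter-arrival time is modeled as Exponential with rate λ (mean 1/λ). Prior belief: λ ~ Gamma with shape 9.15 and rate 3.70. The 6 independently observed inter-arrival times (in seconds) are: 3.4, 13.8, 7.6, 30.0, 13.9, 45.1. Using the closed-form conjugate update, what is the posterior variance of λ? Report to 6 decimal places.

0.001097

With a Gamma(shape α, rate β) prior on the exponential rate λ, the posterior after n observations with total T = Σxᵢ is Gamma(α+n, β+T).
Sum of observations T = 113.8 seconds; n = 6.
Posterior: Gamma(9.15+6, 3.70+113.8) = Gamma(15.15, 117.50).
Var = α/β² = 0.001097.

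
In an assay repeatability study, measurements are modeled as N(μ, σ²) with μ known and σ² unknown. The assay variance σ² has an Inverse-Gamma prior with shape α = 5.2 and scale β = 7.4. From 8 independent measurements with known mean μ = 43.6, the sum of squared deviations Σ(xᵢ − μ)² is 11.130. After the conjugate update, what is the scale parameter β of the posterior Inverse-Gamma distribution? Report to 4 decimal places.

12.9650

With known mean μ and an Inverse-Gamma(α, β) prior on σ², the Normal likelihood is conjugate: posterior is Inv-Gamma(α + n/2, β + Σ(xᵢ−μ)²/2).
Posterior: Inv-Gamma(5.2 + 8/2, 7.4 + 11.130/2) = Inv-Gamma(9.20, 12.9650).
Posterior β = 12.9650.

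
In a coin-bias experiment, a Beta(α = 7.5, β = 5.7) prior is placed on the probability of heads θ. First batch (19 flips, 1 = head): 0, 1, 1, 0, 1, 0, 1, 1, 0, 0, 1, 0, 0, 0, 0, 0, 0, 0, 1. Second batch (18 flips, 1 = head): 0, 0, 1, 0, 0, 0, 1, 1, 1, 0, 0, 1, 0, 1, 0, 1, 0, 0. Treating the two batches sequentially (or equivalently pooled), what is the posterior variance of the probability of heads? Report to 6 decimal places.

0.004782

The Beta prior is conjugate to a Binomial/Bernoulli likelihood; the update adds successes to α and failures to β.
After batch 1: Beta(7.5+7, 5.7+12) = Beta(14.5, 17.7).
After batch 2: Beta(14.5+7, 17.7+11) = Beta(21.5, 28.7).
Var = αβ/((α+β)²(α+β+1)) = 21.5·28.7/(50.2²·51.2) = 0.004782.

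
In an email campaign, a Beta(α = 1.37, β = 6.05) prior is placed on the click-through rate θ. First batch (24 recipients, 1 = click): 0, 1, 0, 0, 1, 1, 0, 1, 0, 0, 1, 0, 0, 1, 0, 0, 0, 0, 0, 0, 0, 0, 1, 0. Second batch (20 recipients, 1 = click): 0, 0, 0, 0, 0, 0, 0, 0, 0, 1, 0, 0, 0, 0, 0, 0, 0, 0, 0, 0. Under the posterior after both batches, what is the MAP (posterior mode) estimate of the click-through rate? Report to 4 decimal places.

The Beta prior is conjugate to a Binomial/Bernoulli likelihood; the update adds successes to α and failures to β.
After batch 1: Beta(1.37+7, 6.05+17) = Beta(8.37, 23.05).
After batch 2: Beta(8.37+1, 23.05+19) = Beta(9.37, 42.05).
Mode of Beta(a,b) for a,b>1 is (a−1)/(a+b−2) = 8.37/49.42 = 0.1694.

0.1694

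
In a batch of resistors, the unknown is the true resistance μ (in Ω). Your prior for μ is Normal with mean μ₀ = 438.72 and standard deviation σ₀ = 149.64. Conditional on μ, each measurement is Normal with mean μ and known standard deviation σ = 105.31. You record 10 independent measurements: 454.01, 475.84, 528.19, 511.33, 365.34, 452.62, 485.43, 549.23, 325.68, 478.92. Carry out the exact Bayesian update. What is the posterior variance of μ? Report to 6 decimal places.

1056.684957

For Normal data with known variance σ², a Normal(μ₀, σ₀²) prior on μ is conjugate. Posterior precision = 1/σ₀² + n/σ²; posterior mean is the precision-weighted average of μ₀ and x̄.
σ₀² = 149.64² = 22392.1296, σ² = 105.31² = 11090.1961; σ² + n·σ₀² = 11090.1961 + 10·22392.1296 = 235011.4921.
Posterior precision = 1/σ₀² + n/σ² = 1/22392.1296 + 10/11090.1961 = (σ² + n·σ₀²)/(σ₀²σ²) = 235011.4921/(22392.1296·11090.1961); posterior variance σₙ² = σ₀²σ²/(σ² + n·σ₀²) = 22392.1296·11090.1961/235011.4921 = 1056.684957.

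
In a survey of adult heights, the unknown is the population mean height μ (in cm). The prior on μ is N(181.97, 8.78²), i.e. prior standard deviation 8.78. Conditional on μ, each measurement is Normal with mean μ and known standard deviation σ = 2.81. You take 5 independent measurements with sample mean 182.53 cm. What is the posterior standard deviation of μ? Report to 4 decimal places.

For Normal data with known variance σ², a Normal(μ₀, σ₀²) prior on μ is conjugate. Posterior precision = 1/σ₀² + n/σ²; posterior mean is the precision-weighted average of μ₀ and x̄.
σ₀² = 8.78² = 77.0884, σ² = 2.81² = 7.8961; σ² + n·σ₀² = 7.8961 + 5·77.0884 = 393.3381.
Posterior precision = 1/σ₀² + n/σ² = 1/77.0884 + 5/7.8961 = (σ² + n·σ₀²)/(σ₀²σ²) = 393.3381/(77.0884·7.8961); posterior variance σₙ² = σ₀²σ²/(σ² + n·σ₀²) = 77.0884·7.8961/393.3381 = 1.547518.
Posterior SD = √σₙ² = √(77.0884·7.8961/393.3381) = 1.2440.

1.2440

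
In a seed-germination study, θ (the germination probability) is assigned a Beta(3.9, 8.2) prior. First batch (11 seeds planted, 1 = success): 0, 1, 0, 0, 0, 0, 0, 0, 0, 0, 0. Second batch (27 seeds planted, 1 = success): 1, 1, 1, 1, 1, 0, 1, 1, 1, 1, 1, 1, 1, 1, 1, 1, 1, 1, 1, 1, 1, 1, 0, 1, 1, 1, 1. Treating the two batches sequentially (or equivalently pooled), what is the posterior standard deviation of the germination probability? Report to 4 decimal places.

The Beta prior is conjugate to a Binomial/Bernoulli likelihood; the update adds successes to α and failures to β.
After batch 1: Beta(3.9+1, 8.2+10) = Beta(4.9, 18.2).
After batch 2: Beta(4.9+25, 18.2+2) = Beta(29.9, 20.2).
Var = αβ/((α+β)²(α+β+1)) = 29.9·20.2/(50.1²·51.1) = 0.00470897; SD = √0.00470897 = 0.0686.

0.0686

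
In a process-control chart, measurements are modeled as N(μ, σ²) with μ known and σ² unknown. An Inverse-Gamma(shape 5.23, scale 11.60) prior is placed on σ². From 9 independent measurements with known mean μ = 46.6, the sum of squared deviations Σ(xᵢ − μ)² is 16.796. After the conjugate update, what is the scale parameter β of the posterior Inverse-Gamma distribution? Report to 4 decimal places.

With known mean μ and an Inverse-Gamma(α, β) prior on σ², the Normal likelihood is conjugate: posterior is Inv-Gamma(α + n/2, β + Σ(xᵢ−μ)²/2).
Posterior: Inv-Gamma(5.23 + 9/2, 11.60 + 16.796/2) = Inv-Gamma(9.73, 19.9980).
Posterior β = 19.9980.

19.9980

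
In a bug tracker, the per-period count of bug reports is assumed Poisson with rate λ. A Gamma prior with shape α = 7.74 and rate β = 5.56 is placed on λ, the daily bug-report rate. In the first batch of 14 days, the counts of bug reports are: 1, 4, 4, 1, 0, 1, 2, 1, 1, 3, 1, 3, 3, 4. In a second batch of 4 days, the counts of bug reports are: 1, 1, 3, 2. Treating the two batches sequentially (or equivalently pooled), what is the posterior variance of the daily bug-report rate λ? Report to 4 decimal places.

0.0788

With a Gamma(shape α, rate β) prior, the Poisson likelihood is conjugate: the posterior is Gamma(α + ΣXᵢ, β + n).
Batch 1: sum of counts S = 29 over n = 14 days.
After batch 1: Gamma(α+S, β+n) = Gamma(7.74+29, 5.56+14) = Gamma(36.74, 19.56).
Batch 2: sum of counts S = 7 over n = 4 days.
After batch 2: Gamma(α+S, β+n) = Gamma(36.74+7, 19.56+4) = Gamma(43.74, 23.56).
Var = α/β² = 43.74/23.56² = 0.0788.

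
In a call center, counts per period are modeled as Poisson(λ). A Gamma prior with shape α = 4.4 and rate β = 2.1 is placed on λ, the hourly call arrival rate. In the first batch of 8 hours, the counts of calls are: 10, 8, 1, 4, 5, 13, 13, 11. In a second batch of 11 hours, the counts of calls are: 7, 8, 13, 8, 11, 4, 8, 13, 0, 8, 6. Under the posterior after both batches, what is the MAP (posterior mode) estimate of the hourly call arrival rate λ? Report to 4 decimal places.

With a Gamma(shape α, rate β) prior, the Poisson likelihood is conjugate: the posterior is Gamma(α + ΣXᵢ, β + n).
Batch 1: sum of counts S = 65 over n = 8 hours.
After batch 1: Gamma(α+S, β+n) = Gamma(4.4+65, 2.1+8) = Gamma(69.4, 10.1).
Batch 2: sum of counts S = 86 over n = 11 hours.
After batch 2: Gamma(α+S, β+n) = Gamma(69.4+86, 10.1+11) = Gamma(155.4, 21.1).
Mode of Gamma(α,β) for α≥1 is (α−1)/β = 154.4/21.1 = 7.3175.

7.3175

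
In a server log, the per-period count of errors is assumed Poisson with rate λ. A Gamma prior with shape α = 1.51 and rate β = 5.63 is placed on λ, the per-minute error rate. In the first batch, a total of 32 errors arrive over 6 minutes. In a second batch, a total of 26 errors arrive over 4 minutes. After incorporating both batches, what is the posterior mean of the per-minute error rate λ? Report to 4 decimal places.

3.8074

With a Gamma(shape α, rate β) prior, the Poisson likelihood is conjugate: the posterior is Gamma(α + ΣXᵢ, β + n).
After batch 1: Gamma(α+S, β+n) = Gamma(1.51+32, 5.63+6) = Gamma(33.51, 11.63).
After batch 2: Gamma(α+S, β+n) = Gamma(33.51+26, 11.63+4) = Gamma(59.51, 15.63).
Posterior mean = α/β = 59.51/15.63 = 3.8074.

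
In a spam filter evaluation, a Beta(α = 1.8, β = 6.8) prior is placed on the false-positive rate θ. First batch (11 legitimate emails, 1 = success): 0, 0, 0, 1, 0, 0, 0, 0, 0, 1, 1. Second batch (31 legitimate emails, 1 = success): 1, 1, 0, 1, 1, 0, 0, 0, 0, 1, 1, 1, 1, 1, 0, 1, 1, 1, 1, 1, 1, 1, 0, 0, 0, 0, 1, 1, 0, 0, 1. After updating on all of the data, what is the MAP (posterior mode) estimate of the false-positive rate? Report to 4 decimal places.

0.4691

The Beta prior is conjugate to a Binomial/Bernoulli likelihood; the update adds successes to α and failures to β.
After batch 1: Beta(1.8+3, 6.8+8) = Beta(4.8, 14.8).
After batch 2: Beta(4.8+19, 14.8+12) = Beta(23.8, 26.8).
Mode of Beta(a,b) for a,b>1 is (a−1)/(a+b−2) = 22.8/48.6 = 0.4691.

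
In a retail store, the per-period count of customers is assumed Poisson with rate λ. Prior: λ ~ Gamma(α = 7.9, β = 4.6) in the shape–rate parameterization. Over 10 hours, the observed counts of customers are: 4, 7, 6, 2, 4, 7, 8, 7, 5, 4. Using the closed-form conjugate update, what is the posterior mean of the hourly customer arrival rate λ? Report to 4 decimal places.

4.2397

With a Gamma(shape α, rate β) prior, the Poisson likelihood is conjugate: the posterior is Gamma(α + ΣXᵢ, β + n).
Sum of counts S = 54 over n = 10 hours.
Posterior: Gamma(α+S, β+n) = Gamma(7.9+54, 4.6+10) = Gamma(61.9, 14.6).
Posterior mean = α/β = 61.9/14.6 = 4.2397.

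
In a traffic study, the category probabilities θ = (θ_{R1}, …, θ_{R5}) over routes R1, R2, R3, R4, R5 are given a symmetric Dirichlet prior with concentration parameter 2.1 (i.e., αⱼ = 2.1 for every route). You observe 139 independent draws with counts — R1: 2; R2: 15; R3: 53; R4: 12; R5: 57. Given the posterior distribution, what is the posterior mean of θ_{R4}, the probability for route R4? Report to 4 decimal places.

The Dirichlet prior is conjugate to the Multinomial likelihood: each posterior αⱼ = prior αⱼ + observed count nⱼ.
Posterior concentration: (4.1, 17.1, 55.1, 14.1, 59.1), total = 149.5.
E[θ_{R4}|data] = α_{R4}/Σα = 14.1/149.5 = 0.0943.

0.0943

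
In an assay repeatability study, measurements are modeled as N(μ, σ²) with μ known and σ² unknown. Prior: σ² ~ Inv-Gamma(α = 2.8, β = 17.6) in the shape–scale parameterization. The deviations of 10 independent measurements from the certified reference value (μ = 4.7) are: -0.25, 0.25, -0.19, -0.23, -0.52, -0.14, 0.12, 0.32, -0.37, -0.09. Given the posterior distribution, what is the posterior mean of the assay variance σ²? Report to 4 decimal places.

2.6445

With known mean μ and an Inverse-Gamma(α, β) prior on σ², the Normal likelihood is conjugate: posterior is Inv-Gamma(α + n/2, β + Σ(xᵢ−μ)²/2).
Σ(xᵢ−μ)² = (-0.25)² + (0.25)² + (-0.19)² + (-0.23)² + (-0.52)² + (-0.14)² + (0.12)² + (0.32)² + (-0.37)² + (-0.09)² = 0.7658.
Posterior: Inv-Gamma(2.8 + 10/2, 17.6 + 0.7658/2) = Inv-Gamma(7.80, 17.98290).
E[σ²|data] = β/(α−1) = 17.98290/6.80 = 2.6445.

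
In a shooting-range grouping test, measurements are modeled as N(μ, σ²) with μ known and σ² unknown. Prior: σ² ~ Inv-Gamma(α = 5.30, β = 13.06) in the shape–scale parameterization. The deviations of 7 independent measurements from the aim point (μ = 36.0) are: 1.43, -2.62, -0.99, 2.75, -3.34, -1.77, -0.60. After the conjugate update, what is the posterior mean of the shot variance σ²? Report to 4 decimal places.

With known mean μ and an Inverse-Gamma(α, β) prior on σ², the Normal likelihood is conjugate: posterior is Inv-Gamma(α + n/2, β + Σ(xᵢ−μ)²/2).
Σ(xᵢ−μ)² = (1.43)² + (-2.62)² + (-0.99)² + (2.75)² + (-3.34)² + (-1.77)² + (-0.60)² = 32.1004.
Posterior: Inv-Gamma(5.30 + 7/2, 13.06 + 32.1004/2) = Inv-Gamma(8.80, 29.11020).
E[σ²|data] = β/(α−1) = 29.11020/7.80 = 3.7321.

3.7321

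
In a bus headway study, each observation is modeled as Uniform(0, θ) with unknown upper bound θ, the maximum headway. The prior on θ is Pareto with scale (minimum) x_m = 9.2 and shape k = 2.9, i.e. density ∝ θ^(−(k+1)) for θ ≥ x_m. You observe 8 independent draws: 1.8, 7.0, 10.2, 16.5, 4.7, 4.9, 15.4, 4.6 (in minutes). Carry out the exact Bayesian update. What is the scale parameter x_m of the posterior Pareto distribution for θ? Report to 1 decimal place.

16.5

A Pareto(scale x_m, shape k) prior on the upper bound θ of Uniform(0, θ) is conjugate: posterior is Pareto(max(x_m, max xᵢ), k + n).
Sample maximum = 16.5; prior scale x_m = 9.2 → posterior scale = max = 16.5.
Posterior shape = 2.9 + 8 = 10.9.
Posterior scale x_m = 16.5.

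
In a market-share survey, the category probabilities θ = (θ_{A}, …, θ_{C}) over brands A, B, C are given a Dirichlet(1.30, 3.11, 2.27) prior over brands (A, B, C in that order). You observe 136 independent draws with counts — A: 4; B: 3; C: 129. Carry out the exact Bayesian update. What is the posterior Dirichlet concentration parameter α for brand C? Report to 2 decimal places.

131.27

The Dirichlet prior is conjugate to the Multinomial likelihood: each posterior αⱼ = prior αⱼ + observed count nⱼ.
Posterior concentration: (5.30, 6.11, 131.27), total = 142.68.
α_{C} = 2.27 + 129 = 131.27.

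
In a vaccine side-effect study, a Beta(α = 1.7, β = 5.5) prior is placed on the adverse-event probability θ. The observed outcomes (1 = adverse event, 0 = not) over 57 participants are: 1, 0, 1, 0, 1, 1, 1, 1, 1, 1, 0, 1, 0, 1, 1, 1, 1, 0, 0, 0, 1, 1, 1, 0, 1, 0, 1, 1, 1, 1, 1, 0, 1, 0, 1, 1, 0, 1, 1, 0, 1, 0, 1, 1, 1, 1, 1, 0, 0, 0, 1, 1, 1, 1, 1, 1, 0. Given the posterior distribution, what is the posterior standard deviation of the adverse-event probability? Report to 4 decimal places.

0.0597

The Beta prior is conjugate to a Binomial/Bernoulli likelihood; the update adds successes to α and failures to β.
Posterior: Beta(α+k, β+n−k) = Beta(1.7+39, 5.5+18) = Beta(40.7, 23.5).
Var = αβ/((α+β)²(α+β+1)) = 40.7·23.5/(64.2²·65.2) = 0.00355914; SD = √0.00355914 = 0.0597.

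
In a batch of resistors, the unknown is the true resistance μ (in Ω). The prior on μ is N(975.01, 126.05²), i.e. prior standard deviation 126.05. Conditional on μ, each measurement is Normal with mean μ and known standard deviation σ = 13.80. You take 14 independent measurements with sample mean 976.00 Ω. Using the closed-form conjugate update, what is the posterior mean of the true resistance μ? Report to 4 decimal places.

For Normal data with known variance σ², a Normal(μ₀, σ₀²) prior on μ is conjugate. Posterior precision = 1/σ₀² + n/σ²; posterior mean is the precision-weighted average of μ₀ and x̄.
n·x̄ = 14·976.00 = 13664.
σ₀² = 126.05² = 15888.6025, σ² = 13.80² = 190.44; σ² + n·σ₀² = 190.44 + 14·15888.6025 = 222630.875.
Posterior mean = (μ₀/σ₀² + n·x̄/σ²)/(1/σ₀² + n/σ²) = (σ²·μ₀ + σ₀²·n·x̄)/(σ² + n·σ₀²) = (190.44·975.01 + 15888.6025·13664)/222630.875 = 217287545.4644/222630.875 = 975.9992.

975.9992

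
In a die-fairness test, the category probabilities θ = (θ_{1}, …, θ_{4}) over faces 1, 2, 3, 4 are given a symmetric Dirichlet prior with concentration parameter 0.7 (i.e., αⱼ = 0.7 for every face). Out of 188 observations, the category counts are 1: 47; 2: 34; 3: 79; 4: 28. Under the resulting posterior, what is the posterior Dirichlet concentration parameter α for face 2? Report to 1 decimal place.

The Dirichlet prior is conjugate to the Multinomial likelihood: each posterior αⱼ = prior αⱼ + observed count nⱼ.
Posterior concentration: (47.7, 34.7, 79.7, 28.7), total = 190.8.
α_{2} = 0.7 + 34 = 34.7.

34.7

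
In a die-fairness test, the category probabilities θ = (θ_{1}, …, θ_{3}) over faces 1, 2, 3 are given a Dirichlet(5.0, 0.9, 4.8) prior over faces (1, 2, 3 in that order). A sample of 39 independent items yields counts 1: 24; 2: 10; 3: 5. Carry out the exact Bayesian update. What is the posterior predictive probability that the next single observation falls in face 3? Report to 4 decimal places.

The Dirichlet prior is conjugate to the Multinomial likelihood: each posterior αⱼ = prior αⱼ + observed count nⱼ.
Posterior concentration: (29.0, 10.9, 9.8), total = 49.7.
P(next = 3 | data) = α_{3}/Σα = 0.1972.

0.1972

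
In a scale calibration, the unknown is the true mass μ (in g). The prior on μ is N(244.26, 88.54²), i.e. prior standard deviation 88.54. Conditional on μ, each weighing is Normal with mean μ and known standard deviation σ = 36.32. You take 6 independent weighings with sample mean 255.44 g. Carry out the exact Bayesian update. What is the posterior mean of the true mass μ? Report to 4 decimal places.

255.1350

For Normal data with known variance σ², a Normal(μ₀, σ₀²) prior on μ is conjugate. Posterior precision = 1/σ₀² + n/σ²; posterior mean is the precision-weighted average of μ₀ and x̄.
n·x̄ = 6·255.44 = 1532.64.
σ₀² = 88.54² = 7839.3316, σ² = 36.32² = 1319.1424; σ² + n·σ₀² = 1319.1424 + 6·7839.3316 = 48355.132.
Posterior mean = (μ₀/σ₀² + n·x̄/σ²)/(1/σ₀² + n/σ²) = (σ²·μ₀ + σ₀²·n·x̄)/(σ² + n·σ₀²) = (1319.1424·244.26 + 7839.3316·1532.64)/48355.132 = 12337086.906048/48355.132 = 255.1350.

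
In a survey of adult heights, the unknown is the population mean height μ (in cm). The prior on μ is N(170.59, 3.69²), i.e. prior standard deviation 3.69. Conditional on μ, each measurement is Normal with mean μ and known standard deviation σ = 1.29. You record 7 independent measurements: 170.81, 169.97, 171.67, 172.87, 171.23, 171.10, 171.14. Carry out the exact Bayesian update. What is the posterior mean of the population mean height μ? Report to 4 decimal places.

171.2443

For Normal data with known variance σ², a Normal(μ₀, σ₀²) prior on μ is conjugate. Posterior precision = 1/σ₀² + n/σ²; posterior mean is the precision-weighted average of μ₀ and x̄.
Σxᵢ = 170.81 + 169.97 + 171.67 + 172.87 + 171.23 + 171.10 + 171.14 = 1198.79, so n·x̄ = 1198.79.
σ₀² = 3.69² = 13.6161, σ² = 1.29² = 1.6641; σ² + n·σ₀² = 1.6641 + 7·13.6161 = 96.9768.
Posterior mean = (μ₀/σ₀² + n·x̄/σ²)/(1/σ₀² + n/σ²) = (σ²·μ₀ + σ₀²·n·x̄)/(σ² + n·σ₀²) = (1.6641·170.59 + 13.6161·1198.79)/96.9768 = 16606.723338/96.9768 = 171.2443.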